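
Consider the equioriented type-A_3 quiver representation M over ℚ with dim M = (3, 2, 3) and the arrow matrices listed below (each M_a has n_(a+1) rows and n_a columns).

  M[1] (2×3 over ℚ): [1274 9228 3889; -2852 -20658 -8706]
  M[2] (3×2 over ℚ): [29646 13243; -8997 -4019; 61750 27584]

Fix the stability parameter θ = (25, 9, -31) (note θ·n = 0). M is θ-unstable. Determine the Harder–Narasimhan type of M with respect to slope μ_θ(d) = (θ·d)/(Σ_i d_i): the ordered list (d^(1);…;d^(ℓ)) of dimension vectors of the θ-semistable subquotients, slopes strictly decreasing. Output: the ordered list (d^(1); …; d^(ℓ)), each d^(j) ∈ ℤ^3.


Barcode: M ≅ I[1,1], I[1,3]^2, I[3,3]. HN layers by μ_θ (3 steps, strictly decreasing):
  μ^(1)=25; μ^(2)=1; μ^(3)=-31

((1, 0, 0); (2, 2, 2); (0, 0, 1))


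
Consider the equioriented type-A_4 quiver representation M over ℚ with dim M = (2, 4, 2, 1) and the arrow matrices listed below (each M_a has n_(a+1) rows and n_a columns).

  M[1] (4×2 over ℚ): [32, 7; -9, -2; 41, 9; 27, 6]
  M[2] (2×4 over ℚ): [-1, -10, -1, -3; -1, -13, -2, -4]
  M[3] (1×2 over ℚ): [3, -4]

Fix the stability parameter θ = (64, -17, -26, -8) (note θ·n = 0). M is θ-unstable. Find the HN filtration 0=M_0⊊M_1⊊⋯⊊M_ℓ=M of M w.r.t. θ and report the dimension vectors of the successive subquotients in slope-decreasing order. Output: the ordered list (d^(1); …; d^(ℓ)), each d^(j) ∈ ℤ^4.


Barcode: M ≅ I[1,3], I[1,4], I[2,2]^2. HN layers by μ_θ (3 steps, strictly decreasing):
  μ^(1)=7; μ^(2)=13/4; μ^(3)=-17

((1, 1, 1, 0); (1, 1, 1, 1); (0, 2, 0, 0))


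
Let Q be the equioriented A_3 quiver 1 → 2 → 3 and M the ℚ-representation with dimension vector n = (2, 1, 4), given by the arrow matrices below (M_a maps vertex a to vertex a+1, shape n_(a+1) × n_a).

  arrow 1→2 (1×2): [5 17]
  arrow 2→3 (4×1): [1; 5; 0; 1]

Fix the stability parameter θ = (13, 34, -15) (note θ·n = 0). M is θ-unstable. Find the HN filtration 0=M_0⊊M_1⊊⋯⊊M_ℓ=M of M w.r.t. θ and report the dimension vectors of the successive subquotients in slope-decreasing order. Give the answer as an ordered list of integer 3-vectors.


Interval decomposition of M: I[1,1], I[1,3], I[3,3]^3.
HN type (ℓ=3): μ^(1)=13; μ^(2)=32/3; μ^(3)=-15

((1, 0, 0); (1, 1, 1); (0, 0, 3))


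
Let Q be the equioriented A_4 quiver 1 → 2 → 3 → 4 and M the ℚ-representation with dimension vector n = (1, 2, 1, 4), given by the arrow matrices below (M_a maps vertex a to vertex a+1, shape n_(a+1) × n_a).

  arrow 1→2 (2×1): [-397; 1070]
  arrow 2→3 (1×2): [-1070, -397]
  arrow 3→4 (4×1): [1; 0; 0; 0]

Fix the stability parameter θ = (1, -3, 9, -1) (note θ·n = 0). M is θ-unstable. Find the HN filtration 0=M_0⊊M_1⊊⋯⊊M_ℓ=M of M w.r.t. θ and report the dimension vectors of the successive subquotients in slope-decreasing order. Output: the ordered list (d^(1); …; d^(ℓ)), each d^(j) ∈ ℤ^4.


Via rank(M_{q-1}∘⋯∘M_p): M ≅ I[1,2], I[2,4], I[4,4]^3.
μ_θ-semistable layers: μ^(1)=4; μ^(2)=-1; μ^(3)=-3

((0, 0, 1, 1); (1, 1, 0, 3); (0, 1, 0, 0))


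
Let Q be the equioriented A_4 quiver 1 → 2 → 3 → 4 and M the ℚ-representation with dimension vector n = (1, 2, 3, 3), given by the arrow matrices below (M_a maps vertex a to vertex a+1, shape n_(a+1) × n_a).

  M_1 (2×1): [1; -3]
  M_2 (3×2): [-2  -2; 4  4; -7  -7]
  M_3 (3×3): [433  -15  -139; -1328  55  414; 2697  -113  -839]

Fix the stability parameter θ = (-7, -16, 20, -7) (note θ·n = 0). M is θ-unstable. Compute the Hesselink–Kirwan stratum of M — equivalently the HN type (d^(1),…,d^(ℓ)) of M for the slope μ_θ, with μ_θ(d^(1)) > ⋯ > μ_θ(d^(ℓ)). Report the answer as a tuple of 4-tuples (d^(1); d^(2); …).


Barcode: M ≅ I[1,4], I[2,2], I[3,3], I[3,4], I[4,4]. HN layers by μ_θ (5 steps, strictly decreasing):
  μ^(1)=20; μ^(2)=13/2; μ^(3)=-7; μ^(4)=-23/2; μ^(5)=-16

((0, 0, 1, 0); (0, 0, 2, 2); (0, 0, 0, 1); (1, 1, 0, 0); (0, 1, 0, 0))


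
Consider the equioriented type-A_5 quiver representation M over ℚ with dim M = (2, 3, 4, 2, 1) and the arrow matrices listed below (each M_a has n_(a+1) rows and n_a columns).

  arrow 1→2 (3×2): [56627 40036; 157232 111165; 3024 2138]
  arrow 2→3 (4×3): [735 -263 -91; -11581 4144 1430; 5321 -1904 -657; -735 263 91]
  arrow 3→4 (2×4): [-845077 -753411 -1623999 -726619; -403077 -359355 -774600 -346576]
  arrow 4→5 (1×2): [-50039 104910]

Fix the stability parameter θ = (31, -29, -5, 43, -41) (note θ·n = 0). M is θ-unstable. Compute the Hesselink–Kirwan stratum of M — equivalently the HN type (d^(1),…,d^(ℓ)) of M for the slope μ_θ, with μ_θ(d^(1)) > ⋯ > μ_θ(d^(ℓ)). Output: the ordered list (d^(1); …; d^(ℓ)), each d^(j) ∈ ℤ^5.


Interval decomposition of M: I[1,4], I[1,5], I[2,3], I[3,3].
HN type (ℓ=5): μ^(1)=43; μ^(2)=1; μ^(3)=-1; μ^(4)=-5; μ^(5)=-29

((0, 0, 0, 1, 0); (0, 0, 0, 1, 1); (2, 2, 2, 0, 0); (0, 0, 2, 0, 0); (0, 1, 0, 0, 0))


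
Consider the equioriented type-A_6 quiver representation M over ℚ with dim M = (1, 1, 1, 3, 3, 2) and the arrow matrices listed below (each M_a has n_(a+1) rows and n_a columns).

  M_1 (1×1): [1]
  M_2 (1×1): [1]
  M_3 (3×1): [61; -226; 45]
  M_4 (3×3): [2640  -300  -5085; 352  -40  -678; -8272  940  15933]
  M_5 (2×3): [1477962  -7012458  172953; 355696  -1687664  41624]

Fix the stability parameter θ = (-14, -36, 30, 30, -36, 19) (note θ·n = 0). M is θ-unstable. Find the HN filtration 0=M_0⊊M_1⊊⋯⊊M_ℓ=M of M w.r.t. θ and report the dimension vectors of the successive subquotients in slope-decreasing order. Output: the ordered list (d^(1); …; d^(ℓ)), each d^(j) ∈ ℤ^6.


Interval decomposition of M: I[1,6], I[4,4]^2, I[5,5]^2, I[6,6].
HN type (ℓ=5): μ^(1)=30; μ^(2)=19; μ^(3)=8; μ^(4)=-25; μ^(5)=-36

((0, 0, 0, 2, 0, 0); (0, 0, 0, 0, 0, 2); (0, 0, 1, 1, 1, 0); (1, 1, 0, 0, 0, 0); (0, 0, 0, 0, 2, 0))


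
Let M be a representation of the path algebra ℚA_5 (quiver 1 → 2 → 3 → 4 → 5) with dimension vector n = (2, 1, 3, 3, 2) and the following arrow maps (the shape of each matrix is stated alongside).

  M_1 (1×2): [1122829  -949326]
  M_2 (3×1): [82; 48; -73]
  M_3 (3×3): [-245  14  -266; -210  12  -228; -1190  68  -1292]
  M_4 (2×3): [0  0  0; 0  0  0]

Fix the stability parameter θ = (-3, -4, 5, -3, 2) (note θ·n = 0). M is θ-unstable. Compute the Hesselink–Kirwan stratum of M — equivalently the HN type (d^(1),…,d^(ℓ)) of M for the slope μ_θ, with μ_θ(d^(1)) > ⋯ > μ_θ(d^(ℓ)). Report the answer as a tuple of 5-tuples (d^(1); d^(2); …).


Via rank(M_{q-1}∘⋯∘M_p): M ≅ I[1,1], I[1,3], I[3,3], I[3,4], I[4,4]^2, I[5,5]^2.
μ_θ-semistable layers: μ^(1)=5; μ^(2)=2; μ^(3)=1; μ^(4)=-3; μ^(5)=-7/2

((0, 0, 2, 0, 0); (0, 0, 0, 0, 2); (0, 0, 1, 1, 0); (1, 0, 0, 2, 0); (1, 1, 0, 0, 0))


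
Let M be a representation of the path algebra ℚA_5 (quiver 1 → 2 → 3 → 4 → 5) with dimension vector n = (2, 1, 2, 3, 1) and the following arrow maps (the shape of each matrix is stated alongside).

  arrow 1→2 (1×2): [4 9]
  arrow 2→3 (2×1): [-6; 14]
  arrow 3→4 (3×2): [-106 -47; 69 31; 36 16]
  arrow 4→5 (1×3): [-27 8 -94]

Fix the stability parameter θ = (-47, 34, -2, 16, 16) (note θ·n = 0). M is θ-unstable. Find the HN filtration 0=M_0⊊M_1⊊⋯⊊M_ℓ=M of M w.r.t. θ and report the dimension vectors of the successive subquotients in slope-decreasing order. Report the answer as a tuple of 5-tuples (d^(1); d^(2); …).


Via rank(M_{q-1}∘⋯∘M_p): M ≅ I[1,1], I[1,5], I[3,4], I[4,4].
μ_θ-semistable layers: μ^(1)=16; μ^(2)=-2; μ^(3)=-47

((0, 1, 1, 3, 1); (0, 0, 1, 0, 0); (2, 0, 0, 0, 0))


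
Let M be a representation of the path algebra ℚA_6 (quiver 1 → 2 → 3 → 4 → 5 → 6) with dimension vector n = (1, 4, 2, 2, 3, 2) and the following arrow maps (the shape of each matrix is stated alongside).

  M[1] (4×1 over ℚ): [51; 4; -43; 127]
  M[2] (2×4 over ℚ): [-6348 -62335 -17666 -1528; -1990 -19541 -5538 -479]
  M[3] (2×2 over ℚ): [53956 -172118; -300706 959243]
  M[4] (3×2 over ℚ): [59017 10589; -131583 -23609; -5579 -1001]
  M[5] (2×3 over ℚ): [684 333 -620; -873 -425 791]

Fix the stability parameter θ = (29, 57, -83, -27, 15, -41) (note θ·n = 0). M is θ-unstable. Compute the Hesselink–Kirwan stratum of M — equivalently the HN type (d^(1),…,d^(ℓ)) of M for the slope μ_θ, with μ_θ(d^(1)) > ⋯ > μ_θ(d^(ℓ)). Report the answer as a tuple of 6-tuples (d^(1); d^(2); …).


Interval decomposition of M: I[1,6], I[2,2]^2, I[2,3], I[4,6], I[5,5].
HN type (ℓ=5): μ^(1)=57; μ^(2)=15; μ^(3)=-25/3; μ^(4)=-13; μ^(5)=-27

((0, 2, 0, 0, 0, 0); (0, 0, 0, 0, 1, 0); (1, 1, 1, 1, 1, 1); (0, 1, 1, 0, 1, 1); (0, 0, 0, 1, 0, 0))


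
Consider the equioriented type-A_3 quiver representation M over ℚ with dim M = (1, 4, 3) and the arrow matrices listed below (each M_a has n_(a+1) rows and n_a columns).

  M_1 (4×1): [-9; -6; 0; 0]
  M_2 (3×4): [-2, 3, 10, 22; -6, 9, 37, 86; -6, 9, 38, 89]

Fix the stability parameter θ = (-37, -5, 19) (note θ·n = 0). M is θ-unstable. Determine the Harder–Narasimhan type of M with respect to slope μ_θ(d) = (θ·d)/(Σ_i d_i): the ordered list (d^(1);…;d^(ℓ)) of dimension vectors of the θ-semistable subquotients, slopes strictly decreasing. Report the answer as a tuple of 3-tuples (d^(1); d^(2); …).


Barcode: M ≅ I[1,2], I[2,3]^3. HN layers by μ_θ (3 steps, strictly decreasing):
  μ^(1)=19; μ^(2)=-5; μ^(3)=-37

((0, 0, 3); (0, 4, 0); (1, 0, 0))


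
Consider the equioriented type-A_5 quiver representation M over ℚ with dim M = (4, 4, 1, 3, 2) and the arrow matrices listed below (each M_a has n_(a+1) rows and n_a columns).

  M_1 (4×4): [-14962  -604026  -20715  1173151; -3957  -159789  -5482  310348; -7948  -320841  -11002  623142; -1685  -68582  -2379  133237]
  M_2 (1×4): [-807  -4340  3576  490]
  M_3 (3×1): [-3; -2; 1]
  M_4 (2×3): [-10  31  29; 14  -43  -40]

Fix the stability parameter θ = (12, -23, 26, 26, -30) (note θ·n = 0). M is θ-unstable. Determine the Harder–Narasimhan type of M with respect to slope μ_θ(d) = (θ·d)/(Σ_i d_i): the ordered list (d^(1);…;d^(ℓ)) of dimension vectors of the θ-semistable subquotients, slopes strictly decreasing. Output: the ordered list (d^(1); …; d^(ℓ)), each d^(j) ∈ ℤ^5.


Barcode: M ≅ I[1,2]^3, I[1,5], I[4,4], I[4,5]. HN layers by μ_θ (4 steps, strictly decreasing):
  μ^(1)=26; μ^(2)=22/3; μ^(3)=-2; μ^(4)=-11/2

((0, 0, 0, 1, 0); (0, 0, 1, 1, 1); (0, 0, 0, 1, 1); (4, 4, 0, 0, 0))


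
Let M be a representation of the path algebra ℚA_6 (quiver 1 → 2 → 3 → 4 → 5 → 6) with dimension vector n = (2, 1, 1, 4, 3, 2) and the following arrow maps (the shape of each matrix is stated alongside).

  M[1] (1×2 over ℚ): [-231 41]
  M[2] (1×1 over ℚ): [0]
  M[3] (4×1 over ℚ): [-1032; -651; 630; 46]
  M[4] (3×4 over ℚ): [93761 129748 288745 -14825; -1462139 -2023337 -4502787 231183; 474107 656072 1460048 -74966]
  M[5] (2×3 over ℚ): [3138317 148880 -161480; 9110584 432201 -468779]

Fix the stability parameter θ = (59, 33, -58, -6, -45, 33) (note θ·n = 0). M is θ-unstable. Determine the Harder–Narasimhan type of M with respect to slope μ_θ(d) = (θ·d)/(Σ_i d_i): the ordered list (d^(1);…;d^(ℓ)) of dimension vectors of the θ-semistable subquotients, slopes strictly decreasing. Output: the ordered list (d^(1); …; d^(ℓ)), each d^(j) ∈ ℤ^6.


Via rank(M_{q-1}∘⋯∘M_p): M ≅ I[1,1], I[1,2], I[3,6], I[4,4], I[4,5], I[4,6].
μ_θ-semistable layers: μ^(1)=59; μ^(2)=46; μ^(3)=33; μ^(4)=-6; μ^(5)=-51/2; μ^(6)=-58

((1, 0, 0, 0, 0, 0); (1, 1, 0, 0, 0, 0); (0, 0, 0, 0, 0, 2); (0, 0, 0, 1, 0, 0); (0, 0, 0, 3, 3, 0); (0, 0, 1, 0, 0, 0))


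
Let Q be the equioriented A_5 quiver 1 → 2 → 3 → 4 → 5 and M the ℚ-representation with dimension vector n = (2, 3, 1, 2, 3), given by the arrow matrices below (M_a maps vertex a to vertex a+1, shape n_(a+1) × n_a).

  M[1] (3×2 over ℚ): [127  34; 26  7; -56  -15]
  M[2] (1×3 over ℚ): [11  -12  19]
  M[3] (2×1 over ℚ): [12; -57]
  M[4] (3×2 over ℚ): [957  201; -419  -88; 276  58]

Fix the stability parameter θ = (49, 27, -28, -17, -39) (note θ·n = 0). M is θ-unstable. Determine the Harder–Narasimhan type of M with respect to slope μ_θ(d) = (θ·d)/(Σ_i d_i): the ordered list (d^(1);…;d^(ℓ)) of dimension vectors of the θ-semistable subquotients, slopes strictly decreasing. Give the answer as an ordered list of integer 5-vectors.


Via rank(M_{q-1}∘⋯∘M_p): M ≅ I[1,2], I[1,5], I[2,2], I[4,5], I[5,5].
μ_θ-semistable layers: μ^(1)=38; μ^(2)=27; μ^(3)=-8/5; μ^(4)=-28; μ^(5)=-39

((1, 1, 0, 0, 0); (0, 1, 0, 0, 0); (1, 1, 1, 1, 1); (0, 0, 0, 1, 1); (0, 0, 0, 0, 1))


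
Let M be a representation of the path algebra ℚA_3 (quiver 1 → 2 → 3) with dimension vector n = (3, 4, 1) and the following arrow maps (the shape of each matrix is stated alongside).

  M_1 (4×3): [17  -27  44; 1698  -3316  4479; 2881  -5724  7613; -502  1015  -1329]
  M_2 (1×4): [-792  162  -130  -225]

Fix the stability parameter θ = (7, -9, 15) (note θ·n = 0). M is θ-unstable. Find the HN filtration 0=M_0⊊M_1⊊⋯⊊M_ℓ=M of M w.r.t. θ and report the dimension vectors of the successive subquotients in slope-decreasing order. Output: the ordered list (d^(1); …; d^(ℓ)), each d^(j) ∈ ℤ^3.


Via rank(M_{q-1}∘⋯∘M_p): M ≅ I[1,2]^2, I[1,3], I[2,2].
μ_θ-semistable layers: μ^(1)=15; μ^(2)=-1; μ^(3)=-9

((0, 0, 1); (3, 3, 0); (0, 1, 0))


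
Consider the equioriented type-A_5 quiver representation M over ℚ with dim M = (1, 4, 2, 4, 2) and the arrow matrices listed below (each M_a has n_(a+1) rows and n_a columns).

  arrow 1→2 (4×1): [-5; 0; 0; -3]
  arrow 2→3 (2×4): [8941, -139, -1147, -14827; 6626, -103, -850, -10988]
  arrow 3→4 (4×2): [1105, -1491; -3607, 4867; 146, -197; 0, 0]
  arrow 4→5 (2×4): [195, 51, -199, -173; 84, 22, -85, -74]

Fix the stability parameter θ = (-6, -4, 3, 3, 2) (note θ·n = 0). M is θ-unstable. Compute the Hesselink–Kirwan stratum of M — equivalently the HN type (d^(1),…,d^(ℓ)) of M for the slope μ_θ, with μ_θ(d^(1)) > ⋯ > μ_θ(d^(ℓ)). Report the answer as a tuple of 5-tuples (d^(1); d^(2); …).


Barcode: M ≅ I[1,5], I[2,2]^2, I[2,4], I[4,4], I[4,5]. HN layers by μ_θ (5 steps, strictly decreasing):
  μ^(1)=3; μ^(2)=8/3; μ^(3)=5/2; μ^(4)=-4; μ^(5)=-6

((0, 0, 1, 2, 0); (0, 0, 1, 1, 1); (0, 0, 0, 1, 1); (0, 4, 0, 0, 0); (1, 0, 0, 0, 0))


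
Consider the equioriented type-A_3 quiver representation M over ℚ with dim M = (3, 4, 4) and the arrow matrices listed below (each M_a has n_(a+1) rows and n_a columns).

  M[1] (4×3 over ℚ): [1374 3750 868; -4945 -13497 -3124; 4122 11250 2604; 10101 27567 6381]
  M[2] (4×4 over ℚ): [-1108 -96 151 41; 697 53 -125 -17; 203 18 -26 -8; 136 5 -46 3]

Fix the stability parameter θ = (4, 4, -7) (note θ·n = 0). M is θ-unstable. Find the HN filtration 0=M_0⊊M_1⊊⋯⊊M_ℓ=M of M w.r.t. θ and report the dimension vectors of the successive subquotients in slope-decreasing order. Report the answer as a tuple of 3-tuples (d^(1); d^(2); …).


Via rank(M_{q-1}∘⋯∘M_p): M ≅ I[1,1], I[1,3]^2, I[2,3]^2.
μ_θ-semistable layers: μ^(1)=4; μ^(2)=1/3; μ^(3)=-3/2

((1, 0, 0); (2, 2, 2); (0, 2, 2))


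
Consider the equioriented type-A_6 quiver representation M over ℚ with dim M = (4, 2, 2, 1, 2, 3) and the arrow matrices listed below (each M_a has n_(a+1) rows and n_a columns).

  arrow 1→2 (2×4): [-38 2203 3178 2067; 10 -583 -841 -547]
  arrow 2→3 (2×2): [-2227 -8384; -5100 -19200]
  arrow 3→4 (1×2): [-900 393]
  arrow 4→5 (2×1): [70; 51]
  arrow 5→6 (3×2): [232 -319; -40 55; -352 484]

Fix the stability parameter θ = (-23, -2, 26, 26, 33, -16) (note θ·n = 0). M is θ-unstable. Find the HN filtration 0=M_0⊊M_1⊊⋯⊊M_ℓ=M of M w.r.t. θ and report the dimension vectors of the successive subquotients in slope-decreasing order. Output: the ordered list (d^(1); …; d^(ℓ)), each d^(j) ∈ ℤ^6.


Barcode: M ≅ I[1,1]^2, I[1,2], I[1,3], I[3,6], I[5,5], I[6,6]^2. HN layers by μ_θ (6 steps, strictly decreasing):
  μ^(1)=33; μ^(2)=26; μ^(3)=69/4; μ^(4)=-2; μ^(5)=-16; μ^(6)=-23

((0, 0, 0, 0, 1, 0); (0, 0, 1, 0, 0, 0); (0, 0, 1, 1, 1, 1); (0, 2, 0, 0, 0, 0); (0, 0, 0, 0, 0, 2); (4, 0, 0, 0, 0, 0))


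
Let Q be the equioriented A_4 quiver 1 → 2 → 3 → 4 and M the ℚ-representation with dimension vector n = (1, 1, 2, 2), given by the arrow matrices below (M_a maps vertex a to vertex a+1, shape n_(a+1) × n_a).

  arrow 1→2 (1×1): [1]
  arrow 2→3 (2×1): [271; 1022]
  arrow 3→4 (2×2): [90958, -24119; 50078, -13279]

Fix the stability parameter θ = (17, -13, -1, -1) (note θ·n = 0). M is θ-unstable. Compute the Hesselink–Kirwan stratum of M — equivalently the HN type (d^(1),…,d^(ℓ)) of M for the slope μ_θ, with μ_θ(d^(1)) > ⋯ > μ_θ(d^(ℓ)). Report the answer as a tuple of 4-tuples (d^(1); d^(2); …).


Interval decomposition of M: I[1,3], I[3,4], I[4,4].
HN type (ℓ=2): μ^(1)=1; μ^(2)=-1

((1, 1, 1, 0); (0, 0, 1, 2))


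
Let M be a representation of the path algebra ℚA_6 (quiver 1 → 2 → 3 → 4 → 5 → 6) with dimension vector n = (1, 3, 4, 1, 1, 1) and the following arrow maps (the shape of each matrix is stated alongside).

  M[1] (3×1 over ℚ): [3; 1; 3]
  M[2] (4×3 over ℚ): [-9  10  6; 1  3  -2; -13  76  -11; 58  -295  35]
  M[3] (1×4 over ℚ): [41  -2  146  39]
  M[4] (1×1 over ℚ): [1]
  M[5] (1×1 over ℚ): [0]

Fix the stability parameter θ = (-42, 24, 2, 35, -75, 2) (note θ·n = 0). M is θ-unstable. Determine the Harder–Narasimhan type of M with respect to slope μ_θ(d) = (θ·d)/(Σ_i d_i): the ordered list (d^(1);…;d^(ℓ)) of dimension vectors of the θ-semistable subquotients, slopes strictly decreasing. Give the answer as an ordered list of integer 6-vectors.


Interval decomposition of M: I[1,5], I[2,3]^2, I[3,3], I[6,6].
HN type (ℓ=4): μ^(1)=13; μ^(2)=2; μ^(3)=-7/2; μ^(4)=-42

((0, 2, 2, 0, 0, 0); (0, 0, 1, 0, 0, 1); (0, 1, 1, 1, 1, 0); (1, 0, 0, 0, 0, 0))


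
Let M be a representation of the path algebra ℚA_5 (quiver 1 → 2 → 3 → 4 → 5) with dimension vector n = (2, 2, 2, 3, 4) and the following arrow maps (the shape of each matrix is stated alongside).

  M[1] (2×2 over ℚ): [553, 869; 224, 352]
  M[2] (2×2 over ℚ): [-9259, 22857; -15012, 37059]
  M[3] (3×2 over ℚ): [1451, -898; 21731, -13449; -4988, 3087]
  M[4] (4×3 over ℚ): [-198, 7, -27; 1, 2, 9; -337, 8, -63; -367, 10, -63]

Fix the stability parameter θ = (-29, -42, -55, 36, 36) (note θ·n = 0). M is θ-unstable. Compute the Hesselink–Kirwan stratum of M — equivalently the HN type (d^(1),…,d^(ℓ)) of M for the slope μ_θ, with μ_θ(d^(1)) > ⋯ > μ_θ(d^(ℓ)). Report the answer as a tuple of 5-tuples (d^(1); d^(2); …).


Interval decomposition of M: I[1,1], I[1,5], I[2,5], I[4,4], I[5,5]^2.
HN type (ℓ=4): μ^(1)=36; μ^(2)=-29; μ^(3)=-42; μ^(4)=-97/2

((0, 0, 0, 3, 4); (1, 0, 0, 0, 0); (1, 1, 1, 0, 0); (0, 1, 1, 0, 0))


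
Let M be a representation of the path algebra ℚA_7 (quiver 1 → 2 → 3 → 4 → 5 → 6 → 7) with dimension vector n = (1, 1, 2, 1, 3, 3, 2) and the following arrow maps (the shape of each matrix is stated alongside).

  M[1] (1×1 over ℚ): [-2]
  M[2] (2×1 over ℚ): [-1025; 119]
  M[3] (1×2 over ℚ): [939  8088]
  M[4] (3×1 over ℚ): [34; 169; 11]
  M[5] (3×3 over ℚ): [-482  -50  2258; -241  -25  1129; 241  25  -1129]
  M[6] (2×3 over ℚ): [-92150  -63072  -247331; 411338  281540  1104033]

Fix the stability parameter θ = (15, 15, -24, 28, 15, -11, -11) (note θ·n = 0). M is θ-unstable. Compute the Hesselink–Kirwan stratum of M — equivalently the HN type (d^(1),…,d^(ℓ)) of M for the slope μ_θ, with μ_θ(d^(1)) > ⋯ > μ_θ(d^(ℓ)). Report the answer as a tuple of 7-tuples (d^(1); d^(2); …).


Interval decomposition of M: I[1,5], I[3,3], I[5,5], I[5,7], I[6,6], I[6,7].
HN type (ℓ=6): μ^(1)=43/2; μ^(2)=15; μ^(3)=2; μ^(4)=-7/3; μ^(5)=-11; μ^(6)=-24

((0, 0, 0, 1, 1, 0, 0); (0, 0, 0, 0, 1, 0, 0); (1, 1, 1, 0, 0, 0, 0); (0, 0, 0, 0, 1, 1, 1); (0, 0, 0, 0, 0, 2, 1); (0, 0, 1, 0, 0, 0, 0))


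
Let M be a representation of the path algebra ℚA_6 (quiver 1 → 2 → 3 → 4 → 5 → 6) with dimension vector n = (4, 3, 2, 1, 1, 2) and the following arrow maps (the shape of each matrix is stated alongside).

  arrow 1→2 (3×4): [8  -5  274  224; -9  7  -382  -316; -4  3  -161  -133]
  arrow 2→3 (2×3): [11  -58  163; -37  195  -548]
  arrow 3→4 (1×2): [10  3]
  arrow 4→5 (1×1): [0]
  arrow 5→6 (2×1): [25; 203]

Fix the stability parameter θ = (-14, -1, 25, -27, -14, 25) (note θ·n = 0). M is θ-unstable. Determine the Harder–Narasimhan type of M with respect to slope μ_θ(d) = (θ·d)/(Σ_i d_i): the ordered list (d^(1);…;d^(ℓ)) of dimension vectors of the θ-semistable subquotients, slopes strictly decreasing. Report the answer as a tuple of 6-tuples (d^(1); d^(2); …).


Via rank(M_{q-1}∘⋯∘M_p): M ≅ I[1,1], I[1,2], I[1,3], I[1,4], I[5,6], I[6,6].
μ_θ-semistable layers: μ^(1)=25; μ^(2)=-1; μ^(3)=-14

((0, 0, 1, 0, 0, 2); (0, 3, 1, 1, 0, 0); (4, 0, 0, 0, 1, 0))


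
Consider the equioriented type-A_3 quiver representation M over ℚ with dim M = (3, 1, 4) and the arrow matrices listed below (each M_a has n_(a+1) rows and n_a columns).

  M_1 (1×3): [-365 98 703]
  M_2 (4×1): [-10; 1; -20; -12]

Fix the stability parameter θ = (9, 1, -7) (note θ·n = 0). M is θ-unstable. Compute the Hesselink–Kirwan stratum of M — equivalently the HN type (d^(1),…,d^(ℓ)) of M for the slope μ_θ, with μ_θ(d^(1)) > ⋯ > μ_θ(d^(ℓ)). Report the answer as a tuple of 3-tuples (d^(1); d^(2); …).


Interval decomposition of M: I[1,1]^2, I[1,3], I[3,3]^3.
HN type (ℓ=3): μ^(1)=9; μ^(2)=1; μ^(3)=-7

((2, 0, 0); (1, 1, 1); (0, 0, 3))


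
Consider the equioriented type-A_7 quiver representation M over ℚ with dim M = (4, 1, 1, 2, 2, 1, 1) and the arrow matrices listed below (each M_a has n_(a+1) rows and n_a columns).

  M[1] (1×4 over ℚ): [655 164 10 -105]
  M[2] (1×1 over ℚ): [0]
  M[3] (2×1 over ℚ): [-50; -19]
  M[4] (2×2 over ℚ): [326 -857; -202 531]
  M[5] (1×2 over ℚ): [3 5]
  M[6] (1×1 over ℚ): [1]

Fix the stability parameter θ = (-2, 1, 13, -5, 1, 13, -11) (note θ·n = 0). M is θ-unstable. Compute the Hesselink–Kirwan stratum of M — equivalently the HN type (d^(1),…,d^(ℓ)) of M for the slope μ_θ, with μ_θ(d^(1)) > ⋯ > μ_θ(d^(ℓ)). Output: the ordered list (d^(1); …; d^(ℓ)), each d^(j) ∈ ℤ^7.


Interval decomposition of M: I[1,1]^3, I[1,2], I[3,7], I[4,5].
HN type (ℓ=4): μ^(1)=11/5; μ^(2)=1; μ^(3)=-2; μ^(4)=-5

((0, 0, 1, 1, 1, 1, 1); (0, 1, 0, 0, 1, 0, 0); (4, 0, 0, 0, 0, 0, 0); (0, 0, 0, 1, 0, 0, 0))


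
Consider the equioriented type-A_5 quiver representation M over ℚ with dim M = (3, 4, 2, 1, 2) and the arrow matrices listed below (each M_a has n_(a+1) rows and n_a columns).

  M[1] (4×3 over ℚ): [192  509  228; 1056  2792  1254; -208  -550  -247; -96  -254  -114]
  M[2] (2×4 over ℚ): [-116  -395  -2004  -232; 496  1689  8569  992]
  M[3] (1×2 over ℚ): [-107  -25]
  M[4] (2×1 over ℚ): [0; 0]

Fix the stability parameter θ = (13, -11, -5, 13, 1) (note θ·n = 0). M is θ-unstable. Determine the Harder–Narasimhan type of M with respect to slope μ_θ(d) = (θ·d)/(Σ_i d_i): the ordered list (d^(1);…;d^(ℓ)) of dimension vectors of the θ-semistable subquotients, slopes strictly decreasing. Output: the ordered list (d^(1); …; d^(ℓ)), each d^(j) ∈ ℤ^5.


Interval decomposition of M: I[1,1], I[1,2], I[1,4], I[2,2], I[2,3], I[5,5]^2.
HN type (ℓ=5): μ^(1)=13; μ^(2)=1; μ^(3)=-1; μ^(4)=-5; μ^(5)=-11

((1, 0, 0, 1, 0); (1, 1, 0, 0, 2); (1, 1, 1, 0, 0); (0, 0, 1, 0, 0); (0, 2, 0, 0, 0))


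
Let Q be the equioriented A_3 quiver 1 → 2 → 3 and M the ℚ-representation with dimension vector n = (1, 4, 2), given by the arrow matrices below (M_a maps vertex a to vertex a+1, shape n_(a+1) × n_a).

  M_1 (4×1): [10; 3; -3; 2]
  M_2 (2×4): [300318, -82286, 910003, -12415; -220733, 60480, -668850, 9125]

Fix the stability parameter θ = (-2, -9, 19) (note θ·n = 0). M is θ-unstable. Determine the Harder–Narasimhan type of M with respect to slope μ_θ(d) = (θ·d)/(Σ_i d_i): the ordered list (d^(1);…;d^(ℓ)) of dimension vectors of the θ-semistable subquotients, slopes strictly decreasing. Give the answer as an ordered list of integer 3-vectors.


Interval decomposition of M: I[1,3], I[2,2]^2, I[2,3].
HN type (ℓ=3): μ^(1)=19; μ^(2)=-11/2; μ^(3)=-9

((0, 0, 2); (1, 1, 0); (0, 3, 0))


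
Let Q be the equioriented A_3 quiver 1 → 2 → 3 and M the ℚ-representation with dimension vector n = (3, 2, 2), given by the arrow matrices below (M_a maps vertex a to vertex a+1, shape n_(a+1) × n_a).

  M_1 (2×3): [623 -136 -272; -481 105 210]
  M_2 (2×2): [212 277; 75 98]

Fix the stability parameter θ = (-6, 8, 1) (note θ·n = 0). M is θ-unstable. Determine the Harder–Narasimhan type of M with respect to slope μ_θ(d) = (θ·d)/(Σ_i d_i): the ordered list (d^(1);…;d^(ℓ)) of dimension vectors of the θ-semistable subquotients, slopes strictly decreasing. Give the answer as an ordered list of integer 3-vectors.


Via rank(M_{q-1}∘⋯∘M_p): M ≅ I[1,1], I[1,3]^2.
μ_θ-semistable layers: μ^(1)=9/2; μ^(2)=-6

((0, 2, 2); (3, 0, 0))


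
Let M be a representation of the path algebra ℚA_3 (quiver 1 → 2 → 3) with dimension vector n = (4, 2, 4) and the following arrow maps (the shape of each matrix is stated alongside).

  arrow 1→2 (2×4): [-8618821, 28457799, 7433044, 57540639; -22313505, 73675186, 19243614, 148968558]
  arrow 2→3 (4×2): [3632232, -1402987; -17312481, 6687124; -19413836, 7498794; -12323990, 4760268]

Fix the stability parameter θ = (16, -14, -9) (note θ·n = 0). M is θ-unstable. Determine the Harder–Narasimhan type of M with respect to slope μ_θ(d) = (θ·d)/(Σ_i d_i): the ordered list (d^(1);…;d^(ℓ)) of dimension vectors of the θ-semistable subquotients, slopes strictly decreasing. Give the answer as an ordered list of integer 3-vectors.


Barcode: M ≅ I[1,1]^2, I[1,3]^2, I[3,3]^2. HN layers by μ_θ (3 steps, strictly decreasing):
  μ^(1)=16; μ^(2)=-7/3; μ^(3)=-9

((2, 0, 0); (2, 2, 2); (0, 0, 2))


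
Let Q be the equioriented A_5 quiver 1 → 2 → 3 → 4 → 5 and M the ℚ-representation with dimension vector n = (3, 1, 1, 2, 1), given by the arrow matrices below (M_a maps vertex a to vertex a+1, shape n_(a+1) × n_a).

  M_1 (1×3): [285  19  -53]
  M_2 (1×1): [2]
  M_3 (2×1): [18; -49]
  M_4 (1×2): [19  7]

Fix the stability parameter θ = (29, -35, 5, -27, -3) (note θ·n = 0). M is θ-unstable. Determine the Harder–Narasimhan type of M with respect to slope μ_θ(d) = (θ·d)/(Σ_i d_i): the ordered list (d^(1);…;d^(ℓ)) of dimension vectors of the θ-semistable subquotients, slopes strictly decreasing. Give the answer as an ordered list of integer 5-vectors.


Interval decomposition of M: I[1,1]^2, I[1,5], I[4,4].
HN type (ℓ=4): μ^(1)=29; μ^(2)=-3; μ^(3)=-7; μ^(4)=-27

((2, 0, 0, 0, 0); (0, 0, 0, 0, 1); (1, 1, 1, 1, 0); (0, 0, 0, 1, 0))


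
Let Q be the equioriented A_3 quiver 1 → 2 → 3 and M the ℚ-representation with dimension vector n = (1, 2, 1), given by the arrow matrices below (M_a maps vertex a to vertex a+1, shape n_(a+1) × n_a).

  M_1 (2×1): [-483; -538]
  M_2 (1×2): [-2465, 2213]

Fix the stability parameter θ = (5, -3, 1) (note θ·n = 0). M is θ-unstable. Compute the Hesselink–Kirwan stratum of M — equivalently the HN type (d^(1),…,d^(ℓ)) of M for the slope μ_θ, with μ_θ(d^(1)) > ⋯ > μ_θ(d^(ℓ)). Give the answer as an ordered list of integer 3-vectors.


Interval decomposition of M: I[1,3], I[2,2].
HN type (ℓ=2): μ^(1)=1; μ^(2)=-3

((1, 1, 1); (0, 1, 0))


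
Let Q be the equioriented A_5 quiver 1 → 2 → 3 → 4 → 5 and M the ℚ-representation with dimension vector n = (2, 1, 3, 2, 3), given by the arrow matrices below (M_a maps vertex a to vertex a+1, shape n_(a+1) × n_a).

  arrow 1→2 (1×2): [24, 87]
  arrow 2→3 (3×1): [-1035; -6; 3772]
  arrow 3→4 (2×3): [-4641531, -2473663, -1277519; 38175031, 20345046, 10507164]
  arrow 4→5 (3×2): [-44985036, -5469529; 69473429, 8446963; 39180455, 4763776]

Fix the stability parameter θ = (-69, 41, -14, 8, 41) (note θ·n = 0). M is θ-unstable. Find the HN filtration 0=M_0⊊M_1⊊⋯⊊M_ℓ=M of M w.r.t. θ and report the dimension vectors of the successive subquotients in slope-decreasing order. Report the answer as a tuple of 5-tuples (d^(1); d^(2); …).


Via rank(M_{q-1}∘⋯∘M_p): M ≅ I[1,1], I[1,5], I[3,3], I[3,5], I[5,5].
μ_θ-semistable layers: μ^(1)=41; μ^(2)=35/3; μ^(3)=8; μ^(4)=-14; μ^(5)=-69

((0, 0, 0, 0, 3); (0, 1, 1, 1, 0); (0, 0, 0, 1, 0); (0, 0, 2, 0, 0); (2, 0, 0, 0, 0))


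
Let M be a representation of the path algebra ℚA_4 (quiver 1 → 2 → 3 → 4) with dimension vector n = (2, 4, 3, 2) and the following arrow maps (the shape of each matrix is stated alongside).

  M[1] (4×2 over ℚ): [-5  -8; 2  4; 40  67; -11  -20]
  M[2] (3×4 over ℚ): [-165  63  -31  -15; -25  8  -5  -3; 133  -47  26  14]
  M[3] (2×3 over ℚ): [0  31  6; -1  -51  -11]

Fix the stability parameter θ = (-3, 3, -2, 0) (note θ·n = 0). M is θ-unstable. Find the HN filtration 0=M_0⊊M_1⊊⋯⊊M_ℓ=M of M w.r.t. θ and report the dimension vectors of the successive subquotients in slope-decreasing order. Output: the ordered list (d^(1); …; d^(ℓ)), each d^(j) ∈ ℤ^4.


Barcode: M ≅ I[1,4]^2, I[2,2], I[2,3]. HN layers by μ_θ (4 steps, strictly decreasing):
  μ^(1)=3; μ^(2)=1/2; μ^(3)=1/3; μ^(4)=-3

((0, 1, 0, 0); (0, 1, 1, 0); (0, 2, 2, 2); (2, 0, 0, 0))


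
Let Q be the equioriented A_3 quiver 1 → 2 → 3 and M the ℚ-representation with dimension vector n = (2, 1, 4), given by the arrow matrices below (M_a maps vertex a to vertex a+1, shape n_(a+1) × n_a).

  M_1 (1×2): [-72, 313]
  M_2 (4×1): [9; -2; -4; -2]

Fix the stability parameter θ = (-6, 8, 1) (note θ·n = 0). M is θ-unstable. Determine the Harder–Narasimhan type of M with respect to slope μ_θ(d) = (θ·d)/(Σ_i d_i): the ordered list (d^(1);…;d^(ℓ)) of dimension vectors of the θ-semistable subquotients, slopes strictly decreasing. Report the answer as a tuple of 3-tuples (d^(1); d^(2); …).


Barcode: M ≅ I[1,1], I[1,3], I[3,3]^3. HN layers by μ_θ (3 steps, strictly decreasing):
  μ^(1)=9/2; μ^(2)=1; μ^(3)=-6

((0, 1, 1); (0, 0, 3); (2, 0, 0))


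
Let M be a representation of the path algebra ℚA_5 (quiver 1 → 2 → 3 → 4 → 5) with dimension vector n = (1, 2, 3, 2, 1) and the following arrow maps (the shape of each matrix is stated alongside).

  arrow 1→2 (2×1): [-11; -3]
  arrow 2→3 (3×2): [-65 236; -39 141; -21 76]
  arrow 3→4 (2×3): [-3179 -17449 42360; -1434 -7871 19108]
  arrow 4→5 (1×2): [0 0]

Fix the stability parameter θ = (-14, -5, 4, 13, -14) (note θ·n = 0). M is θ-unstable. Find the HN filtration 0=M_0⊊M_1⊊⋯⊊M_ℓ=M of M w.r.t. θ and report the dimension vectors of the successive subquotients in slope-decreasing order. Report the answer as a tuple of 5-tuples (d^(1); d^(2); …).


Via rank(M_{q-1}∘⋯∘M_p): M ≅ I[1,4], I[2,4], I[3,3], I[5,5].
μ_θ-semistable layers: μ^(1)=13; μ^(2)=4; μ^(3)=-5; μ^(4)=-14

((0, 0, 0, 2, 0); (0, 0, 3, 0, 0); (0, 2, 0, 0, 0); (1, 0, 0, 0, 1))


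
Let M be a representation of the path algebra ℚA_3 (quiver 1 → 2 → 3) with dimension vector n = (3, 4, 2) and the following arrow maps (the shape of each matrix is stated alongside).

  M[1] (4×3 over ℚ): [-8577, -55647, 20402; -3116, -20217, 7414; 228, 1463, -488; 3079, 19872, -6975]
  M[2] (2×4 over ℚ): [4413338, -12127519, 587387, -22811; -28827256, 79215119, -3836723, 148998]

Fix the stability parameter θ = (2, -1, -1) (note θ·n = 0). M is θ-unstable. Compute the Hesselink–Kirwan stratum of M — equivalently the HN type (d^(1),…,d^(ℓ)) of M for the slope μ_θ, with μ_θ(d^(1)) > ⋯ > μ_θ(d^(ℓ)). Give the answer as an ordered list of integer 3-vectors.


Interval decomposition of M: I[1,2], I[1,3]^2, I[2,2].
HN type (ℓ=3): μ^(1)=1/2; μ^(2)=0; μ^(3)=-1

((1, 1, 0); (2, 2, 2); (0, 1, 0))


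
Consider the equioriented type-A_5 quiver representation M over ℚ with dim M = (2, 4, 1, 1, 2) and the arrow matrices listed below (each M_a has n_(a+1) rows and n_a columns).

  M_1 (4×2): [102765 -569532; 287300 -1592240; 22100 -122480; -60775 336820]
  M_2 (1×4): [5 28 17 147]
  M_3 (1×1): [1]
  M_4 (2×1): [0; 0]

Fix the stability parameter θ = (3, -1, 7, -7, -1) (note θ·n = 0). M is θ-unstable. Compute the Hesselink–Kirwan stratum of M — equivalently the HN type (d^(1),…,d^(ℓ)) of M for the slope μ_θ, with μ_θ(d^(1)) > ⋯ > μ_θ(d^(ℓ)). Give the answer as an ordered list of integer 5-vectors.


Barcode: M ≅ I[1,1], I[1,2], I[2,2]^2, I[2,4], I[5,5]^2. HN layers by μ_θ (4 steps, strictly decreasing):
  μ^(1)=3; μ^(2)=1; μ^(3)=0; μ^(4)=-1

((1, 0, 0, 0, 0); (1, 1, 0, 0, 0); (0, 0, 1, 1, 0); (0, 3, 0, 0, 2))


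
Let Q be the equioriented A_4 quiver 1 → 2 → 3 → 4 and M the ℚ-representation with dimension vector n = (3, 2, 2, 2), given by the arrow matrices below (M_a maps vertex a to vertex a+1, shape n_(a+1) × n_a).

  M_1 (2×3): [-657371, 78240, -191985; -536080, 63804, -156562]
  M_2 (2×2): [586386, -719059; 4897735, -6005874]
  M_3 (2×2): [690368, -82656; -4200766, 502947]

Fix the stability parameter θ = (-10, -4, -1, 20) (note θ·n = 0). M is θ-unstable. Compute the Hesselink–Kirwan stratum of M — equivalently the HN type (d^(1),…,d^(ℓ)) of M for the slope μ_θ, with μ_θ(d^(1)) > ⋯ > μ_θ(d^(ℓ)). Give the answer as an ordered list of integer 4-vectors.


Via rank(M_{q-1}∘⋯∘M_p): M ≅ I[1,1], I[1,3], I[1,4], I[4,4].
μ_θ-semistable layers: μ^(1)=20; μ^(2)=-1; μ^(3)=-4; μ^(4)=-10

((0, 0, 0, 2); (0, 0, 2, 0); (0, 2, 0, 0); (3, 0, 0, 0))


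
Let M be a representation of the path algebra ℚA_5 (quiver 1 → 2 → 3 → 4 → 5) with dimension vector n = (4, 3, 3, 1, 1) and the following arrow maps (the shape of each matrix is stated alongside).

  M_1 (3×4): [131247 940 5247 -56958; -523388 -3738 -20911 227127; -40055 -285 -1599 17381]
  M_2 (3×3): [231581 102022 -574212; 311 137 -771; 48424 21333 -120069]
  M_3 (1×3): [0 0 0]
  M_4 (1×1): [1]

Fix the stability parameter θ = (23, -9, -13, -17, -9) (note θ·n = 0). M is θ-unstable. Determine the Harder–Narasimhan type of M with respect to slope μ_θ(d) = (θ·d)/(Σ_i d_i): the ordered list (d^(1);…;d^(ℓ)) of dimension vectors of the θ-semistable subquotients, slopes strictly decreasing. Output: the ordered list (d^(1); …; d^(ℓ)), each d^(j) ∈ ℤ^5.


Via rank(M_{q-1}∘⋯∘M_p): M ≅ I[1,1], I[1,2], I[1,3]^2, I[3,3], I[4,5].
μ_θ-semistable layers: μ^(1)=23; μ^(2)=7; μ^(3)=1/3; μ^(4)=-9; μ^(5)=-13; μ^(6)=-17

((1, 0, 0, 0, 0); (1, 1, 0, 0, 0); (2, 2, 2, 0, 0); (0, 0, 0, 0, 1); (0, 0, 1, 0, 0); (0, 0, 0, 1, 0))


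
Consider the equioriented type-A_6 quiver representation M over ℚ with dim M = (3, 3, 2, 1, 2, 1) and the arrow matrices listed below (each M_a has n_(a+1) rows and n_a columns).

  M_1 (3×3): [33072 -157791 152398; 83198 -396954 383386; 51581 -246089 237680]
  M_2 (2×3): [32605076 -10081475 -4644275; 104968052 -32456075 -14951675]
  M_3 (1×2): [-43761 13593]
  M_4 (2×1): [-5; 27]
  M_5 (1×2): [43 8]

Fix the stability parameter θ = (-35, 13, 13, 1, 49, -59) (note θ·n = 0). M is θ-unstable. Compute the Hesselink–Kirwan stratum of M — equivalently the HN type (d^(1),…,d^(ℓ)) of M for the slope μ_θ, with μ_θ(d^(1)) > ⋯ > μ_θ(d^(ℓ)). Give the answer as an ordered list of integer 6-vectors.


Barcode: M ≅ I[1,2]^2, I[1,3], I[3,6], I[5,5]. HN layers by μ_θ (4 steps, strictly decreasing):
  μ^(1)=49; μ^(2)=13; μ^(3)=1; μ^(4)=-35

((0, 0, 0, 0, 1, 0); (0, 3, 1, 0, 0, 0); (0, 0, 1, 1, 1, 1); (3, 0, 0, 0, 0, 0))


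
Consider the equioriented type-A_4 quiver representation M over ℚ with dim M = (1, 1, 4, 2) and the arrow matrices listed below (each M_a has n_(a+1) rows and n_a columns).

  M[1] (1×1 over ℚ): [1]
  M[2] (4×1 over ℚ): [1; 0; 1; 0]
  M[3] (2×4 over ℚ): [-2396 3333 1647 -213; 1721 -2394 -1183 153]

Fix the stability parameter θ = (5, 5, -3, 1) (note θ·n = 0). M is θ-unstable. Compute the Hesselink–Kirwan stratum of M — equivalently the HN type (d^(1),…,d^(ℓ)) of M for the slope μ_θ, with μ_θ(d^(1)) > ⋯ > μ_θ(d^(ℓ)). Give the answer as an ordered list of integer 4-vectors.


Via rank(M_{q-1}∘⋯∘M_p): M ≅ I[1,4], I[3,3]^2, I[3,4].
μ_θ-semistable layers: μ^(1)=2; μ^(2)=1; μ^(3)=-3

((1, 1, 1, 1); (0, 0, 0, 1); (0, 0, 3, 0))


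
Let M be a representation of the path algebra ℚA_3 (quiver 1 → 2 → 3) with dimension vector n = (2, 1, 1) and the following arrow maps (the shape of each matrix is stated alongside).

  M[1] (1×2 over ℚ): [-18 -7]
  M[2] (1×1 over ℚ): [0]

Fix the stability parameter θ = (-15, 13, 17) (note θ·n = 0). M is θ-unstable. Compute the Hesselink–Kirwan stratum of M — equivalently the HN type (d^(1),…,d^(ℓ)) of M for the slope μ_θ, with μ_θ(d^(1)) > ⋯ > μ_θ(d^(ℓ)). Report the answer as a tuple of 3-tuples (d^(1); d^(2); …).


Interval decomposition of M: I[1,1], I[1,2], I[3,3].
HN type (ℓ=3): μ^(1)=17; μ^(2)=13; μ^(3)=-15

((0, 0, 1); (0, 1, 0); (2, 0, 0))


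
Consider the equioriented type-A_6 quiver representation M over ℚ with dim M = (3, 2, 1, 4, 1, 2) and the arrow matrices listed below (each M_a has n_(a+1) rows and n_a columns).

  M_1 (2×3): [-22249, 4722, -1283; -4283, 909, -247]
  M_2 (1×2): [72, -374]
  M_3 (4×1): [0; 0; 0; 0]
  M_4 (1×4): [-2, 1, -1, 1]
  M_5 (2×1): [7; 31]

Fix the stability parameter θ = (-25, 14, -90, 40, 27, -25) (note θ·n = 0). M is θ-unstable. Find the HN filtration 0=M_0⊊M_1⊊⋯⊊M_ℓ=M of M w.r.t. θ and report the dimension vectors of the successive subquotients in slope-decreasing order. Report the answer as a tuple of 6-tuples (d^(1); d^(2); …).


Interval decomposition of M: I[1,1], I[1,2], I[1,3], I[4,4]^3, I[4,6], I[6,6].
HN type (ℓ=4): μ^(1)=40; μ^(2)=14; μ^(3)=-25; μ^(4)=-101/3

((0, 0, 0, 3, 0, 0); (0, 1, 0, 1, 1, 1); (2, 0, 0, 0, 0, 1); (1, 1, 1, 0, 0, 0))


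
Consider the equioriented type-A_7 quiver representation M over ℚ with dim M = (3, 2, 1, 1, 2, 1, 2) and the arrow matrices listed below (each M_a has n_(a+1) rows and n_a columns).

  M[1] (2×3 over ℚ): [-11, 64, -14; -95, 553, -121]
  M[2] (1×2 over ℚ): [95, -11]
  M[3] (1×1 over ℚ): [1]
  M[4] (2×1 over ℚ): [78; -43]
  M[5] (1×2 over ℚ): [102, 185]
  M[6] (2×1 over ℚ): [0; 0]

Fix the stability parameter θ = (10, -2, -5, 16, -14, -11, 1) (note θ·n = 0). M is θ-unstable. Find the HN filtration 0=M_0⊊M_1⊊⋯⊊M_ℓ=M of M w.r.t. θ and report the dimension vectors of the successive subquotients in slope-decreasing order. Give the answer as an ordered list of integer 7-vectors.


Via rank(M_{q-1}∘⋯∘M_p): M ≅ I[1,1], I[1,2], I[1,6], I[5,5], I[7,7]^2.
μ_θ-semistable layers: μ^(1)=10; μ^(2)=4; μ^(3)=1; μ^(4)=-1; μ^(5)=-14

((1, 0, 0, 0, 0, 0, 0); (1, 1, 0, 0, 0, 0, 0); (0, 0, 0, 0, 0, 0, 2); (1, 1, 1, 1, 1, 1, 0); (0, 0, 0, 0, 1, 0, 0))


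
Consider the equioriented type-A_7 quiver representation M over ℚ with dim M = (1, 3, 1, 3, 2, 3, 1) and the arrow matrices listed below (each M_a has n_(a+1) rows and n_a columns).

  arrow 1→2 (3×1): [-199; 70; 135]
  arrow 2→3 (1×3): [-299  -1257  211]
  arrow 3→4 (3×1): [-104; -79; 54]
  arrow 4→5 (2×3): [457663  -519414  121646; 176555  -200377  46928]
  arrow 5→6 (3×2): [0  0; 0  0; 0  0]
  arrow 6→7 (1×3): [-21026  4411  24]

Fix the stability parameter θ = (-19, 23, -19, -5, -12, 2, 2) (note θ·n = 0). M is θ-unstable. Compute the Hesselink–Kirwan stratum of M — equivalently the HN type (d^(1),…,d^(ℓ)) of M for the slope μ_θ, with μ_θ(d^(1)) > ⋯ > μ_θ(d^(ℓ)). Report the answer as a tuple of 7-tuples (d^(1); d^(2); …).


Interval decomposition of M: I[1,5], I[2,2]^2, I[4,4], I[4,5], I[6,6]^2, I[6,7].
HN type (ℓ=6): μ^(1)=23; μ^(2)=2; μ^(3)=-13/4; μ^(4)=-5; μ^(5)=-17/2; μ^(6)=-19

((0, 2, 0, 0, 0, 0, 0); (0, 0, 0, 0, 0, 3, 1); (0, 1, 1, 1, 1, 0, 0); (0, 0, 0, 1, 0, 0, 0); (0, 0, 0, 1, 1, 0, 0); (1, 0, 0, 0, 0, 0, 0))
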